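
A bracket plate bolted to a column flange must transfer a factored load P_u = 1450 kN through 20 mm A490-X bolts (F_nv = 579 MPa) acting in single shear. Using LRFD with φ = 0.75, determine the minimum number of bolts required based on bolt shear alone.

11 bolts

A_b = π·20²/4 = 314.2 mm².
Per-bolt design strength φR_n = 0.75 × 579 × 314.2 × 1 / 1000 = 136.4 kN.
n ≥ 1450 / 136.4 = 10.63 → use 11 bolts.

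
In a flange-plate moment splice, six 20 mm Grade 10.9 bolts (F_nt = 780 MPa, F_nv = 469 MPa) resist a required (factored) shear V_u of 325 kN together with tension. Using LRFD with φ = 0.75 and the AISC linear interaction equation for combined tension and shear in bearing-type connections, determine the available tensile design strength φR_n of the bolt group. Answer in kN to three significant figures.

A_b = π·20²/4 = 314.2 mm²; f_rv = 325 × 1000 / (6 × 314.2) = 172.4 MPa.
F'_nt = 1.3 F_nt − (F_nt / φF_nv) f_rv = 1.3·780 − (780/(0.75·469))·172.4 = 631.7 MPa, capped at F_nt → F'_nt = 631.7 MPa.
R_n = F'_nt · A_b · n = 631.7 × 314.2 × 6 / 1000 = 1191 kN.
Design strength φR_n = 0.75 × 1191 = 893 kN.

893 kN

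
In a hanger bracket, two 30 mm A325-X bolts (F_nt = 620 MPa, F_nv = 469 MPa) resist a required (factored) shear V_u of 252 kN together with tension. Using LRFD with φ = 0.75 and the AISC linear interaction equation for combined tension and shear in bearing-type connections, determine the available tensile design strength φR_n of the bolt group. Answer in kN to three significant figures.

521 kN

A_b = π·30²/4 = 706.9 mm²; f_rv = 252 × 1000 / (2 × 706.9) = 178.3 MPa.
F'_nt = 1.3 F_nt − (F_nt / φF_nv) f_rv = 1.3·620 − (620/(0.75·469))·178.3 = 491.8 MPa, capped at F_nt → F'_nt = 491.8 MPa.
R_n = F'_nt · A_b · n = 491.8 × 706.9 × 2 / 1000 = 695.3 kN.
Design strength φR_n = 0.75 × 695.3 = 521 kN.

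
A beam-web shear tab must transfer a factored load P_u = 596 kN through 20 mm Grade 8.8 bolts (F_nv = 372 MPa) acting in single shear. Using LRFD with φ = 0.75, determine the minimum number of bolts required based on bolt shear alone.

7 bolts

A_b = π·20²/4 = 314.2 mm².
Per-bolt design strength φR_n = 0.75 × 372 × 314.2 × 1 / 1000 = 87.65 kN.
n ≥ 596 / 87.65 = 6.8 → use 7 bolts.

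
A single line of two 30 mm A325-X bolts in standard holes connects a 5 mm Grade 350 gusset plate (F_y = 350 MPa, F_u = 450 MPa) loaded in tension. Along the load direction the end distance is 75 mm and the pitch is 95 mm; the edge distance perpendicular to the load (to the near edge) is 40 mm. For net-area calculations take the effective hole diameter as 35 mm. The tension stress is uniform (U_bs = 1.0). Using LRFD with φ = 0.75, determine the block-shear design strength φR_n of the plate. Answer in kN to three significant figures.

157 kN

Shear plane L_v = 75 + 1·95 = 170 mm; A_gv = 170 × 5 = 850 mm².
A_nv = (170 − 1.5·35) × 5 = 587.5 mm².
A_nt = (40 − 0.5·35) × 5 = 112.5 mm².
0.6 F_u A_nv = 158.6 kN; 0.6 F_y A_gv = 178.5 kN → shear rupture governs the shear term.
R_n = 158.6 + 1.0 × 450 × 112.5 / 1000 = 209.2 kN.
Design strength φR_n = 0.75 × 209.2 = 157 kN.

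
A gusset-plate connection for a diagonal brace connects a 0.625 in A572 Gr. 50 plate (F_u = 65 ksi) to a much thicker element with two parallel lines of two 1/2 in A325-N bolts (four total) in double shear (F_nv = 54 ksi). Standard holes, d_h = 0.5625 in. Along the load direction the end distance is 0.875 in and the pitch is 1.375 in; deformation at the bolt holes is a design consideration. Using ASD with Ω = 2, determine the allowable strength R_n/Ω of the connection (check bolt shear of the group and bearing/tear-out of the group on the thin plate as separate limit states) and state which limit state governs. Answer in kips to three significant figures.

Bolt shear: A_b = π·0.5²/4 = 0.1963 in²; R_n = 54 × 0.1963 × 4 × 2 = 84.82 kips → 84.82 / 2 = 42.4 kips.
Bearing (1.2 l_c t F_u ≤ 2.4 d t F_u): upper limit = 2.4·0.5·0.625·65 = 48.75 kips.
  Edge l_c = 0.875 − 0.5625/2 = 0.5938 → r_n = 28.95 kips; interior l_c = 1.375 − 0.5625 = 0.8125 → r_n = 39.61 kips.
  R_n,bearing = 2·28.95 + 2·39.61 = 137.1 kips → 137.1 / 2 = 68.6 kips.
Bolt shear governs: 42.4 kips.

42.4 kips (bolt shear governs)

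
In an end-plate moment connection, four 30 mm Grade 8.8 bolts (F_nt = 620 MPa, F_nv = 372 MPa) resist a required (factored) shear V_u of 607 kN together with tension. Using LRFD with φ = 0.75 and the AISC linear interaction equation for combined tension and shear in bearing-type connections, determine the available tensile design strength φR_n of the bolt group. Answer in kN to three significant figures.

698 kN

A_b = π·30²/4 = 706.9 mm²; f_rv = 607 × 1000 / (4 × 706.9) = 214.7 MPa.
F'_nt = 1.3 F_nt − (F_nt / φF_nv) f_rv = 1.3·620 − (620/(0.75·372))·214.7 = 328.9 MPa, capped at F_nt → F'_nt = 328.9 MPa.
R_n = F'_nt · A_b · n = 328.9 × 706.9 × 4 / 1000 = 930 kN.
Design strength φR_n = 0.75 × 930 = 698 kN.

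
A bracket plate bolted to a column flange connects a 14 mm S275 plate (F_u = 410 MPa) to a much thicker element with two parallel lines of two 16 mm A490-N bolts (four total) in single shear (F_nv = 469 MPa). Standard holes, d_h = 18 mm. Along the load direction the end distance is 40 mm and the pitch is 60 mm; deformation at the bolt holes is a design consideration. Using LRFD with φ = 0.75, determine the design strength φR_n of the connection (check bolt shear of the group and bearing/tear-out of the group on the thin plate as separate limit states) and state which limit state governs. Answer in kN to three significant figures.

283 kN (bolt shear governs)

Bolt shear: A_b = π·16²/4 = 201.1 mm²; R_n = 469 × 201.1 × 4 × 1 / 1000 = 377.2 kN → 0.75 × 377.2 = 283 kN.
Bearing (1.2 l_c t F_u ≤ 2.4 d t F_u): upper limit = 2.4·16·14·410 / 1000 = 220.4 kN.
  Edge l_c = 40 − 18/2 = 31 → r_n = 213.5 kN; interior l_c = 60 − 18 = 42 → r_n = 220.4 kN.
  R_n,bearing = 2·213.5 + 2·220.4 = 867.9 kN → 0.75 × 867.9 = 651 kN.
Bolt shear governs: 283 kN.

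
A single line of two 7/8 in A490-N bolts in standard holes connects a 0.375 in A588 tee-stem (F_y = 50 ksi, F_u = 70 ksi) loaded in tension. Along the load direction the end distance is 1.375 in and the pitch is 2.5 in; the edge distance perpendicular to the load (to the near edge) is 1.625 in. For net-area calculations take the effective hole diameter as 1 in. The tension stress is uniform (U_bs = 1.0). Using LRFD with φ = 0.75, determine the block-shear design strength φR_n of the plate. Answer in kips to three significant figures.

Shear plane L_v = 1.375 + 1·2.5 = 3.875 in; A_gv = 3.875 × 0.375 = 1.453 in².
A_nv = (3.875 − 1.5·1) × 0.375 = 0.8906 in².
A_nt = (1.625 − 0.5·1) × 0.375 = 0.4219 in².
0.6 F_u A_nv = 37.41 kips; 0.6 F_y A_gv = 43.59 kips → shear rupture governs the shear term.
R_n = 37.41 + 1.0 × 70 × 0.4219 = 66.94 kips.
Design strength φR_n = 0.75 × 66.94 = 50.2 kips.

50.2 kips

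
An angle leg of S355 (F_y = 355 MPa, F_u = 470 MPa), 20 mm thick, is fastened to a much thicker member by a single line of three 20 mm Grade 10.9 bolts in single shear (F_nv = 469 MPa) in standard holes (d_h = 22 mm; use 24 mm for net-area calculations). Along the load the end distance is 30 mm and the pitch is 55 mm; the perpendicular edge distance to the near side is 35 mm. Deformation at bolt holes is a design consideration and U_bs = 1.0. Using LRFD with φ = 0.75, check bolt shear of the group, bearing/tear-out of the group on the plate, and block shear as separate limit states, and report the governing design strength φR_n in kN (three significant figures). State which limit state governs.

Bolt shear: A_b = π·20²/4 = 314.2 mm²; R_n = 469 × 314.2 × 3 × 1 / 1000 = 442 kN → 0.75 × 442 = 332 kN.
Bearing: edge l_c = 19, r_n = 214.3 kN; interior l_c = 33, r_n = 372.2 kN; R_n = 214.3 + 2·372.2 = 958.8 kN → 719 kN.
Block shear: A_gv = 2800, A_nv = 1600, A_nt = 460 mm²; R_n = min(0.6F_uA_nv, 0.6F_yA_gv) + U_bs·F_u·A_nt = 667.4 kN → 501 kN.
Bolt shear governs: 332 kN.

332 kN (bolt shear governs)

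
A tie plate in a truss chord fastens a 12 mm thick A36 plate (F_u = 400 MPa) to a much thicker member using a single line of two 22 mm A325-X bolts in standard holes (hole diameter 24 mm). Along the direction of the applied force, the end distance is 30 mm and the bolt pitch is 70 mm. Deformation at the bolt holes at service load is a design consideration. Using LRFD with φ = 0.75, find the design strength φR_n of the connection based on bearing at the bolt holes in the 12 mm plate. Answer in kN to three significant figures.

268 kN

Per bolt r_n = 1.2 l_c t F_u ≤ 2.4 d t F_u; upper limit = 2.4 × 22 × 12 × 400 / 1000 = 253.4 kN.
Edge bolt: l_c = 30 − 24/2 = 18 mm → 1.2 × 18 × 12 × 400 / 1000 = 103.7 → r_n = 103.7 kN.
Interior bolts: l_c = 70 − 24 = 46 mm → 1.2 × 46 × 12 × 400 / 1000 = 265 → r_n = 253.4 kN.
R_n = 1 × 103.7 + 1 × 253.4 = 357.1 kN.
Design strength φR_n = 0.75 × 357.1 = 268 kN.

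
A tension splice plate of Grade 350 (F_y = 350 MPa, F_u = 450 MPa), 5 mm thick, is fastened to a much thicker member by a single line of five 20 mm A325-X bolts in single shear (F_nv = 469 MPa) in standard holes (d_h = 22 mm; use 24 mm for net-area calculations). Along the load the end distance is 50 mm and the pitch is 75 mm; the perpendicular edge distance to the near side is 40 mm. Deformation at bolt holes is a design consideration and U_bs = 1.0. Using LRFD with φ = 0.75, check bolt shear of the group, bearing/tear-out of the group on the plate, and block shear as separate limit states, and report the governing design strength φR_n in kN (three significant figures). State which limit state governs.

Bolt shear: A_b = π·20²/4 = 314.2 mm²; R_n = 469 × 314.2 × 5 × 1 / 1000 = 736.7 kN → 0.75 × 736.7 = 553 kN.
Bearing: edge l_c = 39, r_n = 105.3 kN; interior l_c = 53, r_n = 108 kN; R_n = 105.3 + 4·108 = 537.3 kN → 403 kN.
Block shear: A_gv = 1750, A_nv = 1210, A_nt = 140 mm²; R_n = min(0.6F_uA_nv, 0.6F_yA_gv) + U_bs·F_u·A_nt = 389.7 kN → 292 kN.
Block shear governs: 292 kN.

292 kN (block shear governs)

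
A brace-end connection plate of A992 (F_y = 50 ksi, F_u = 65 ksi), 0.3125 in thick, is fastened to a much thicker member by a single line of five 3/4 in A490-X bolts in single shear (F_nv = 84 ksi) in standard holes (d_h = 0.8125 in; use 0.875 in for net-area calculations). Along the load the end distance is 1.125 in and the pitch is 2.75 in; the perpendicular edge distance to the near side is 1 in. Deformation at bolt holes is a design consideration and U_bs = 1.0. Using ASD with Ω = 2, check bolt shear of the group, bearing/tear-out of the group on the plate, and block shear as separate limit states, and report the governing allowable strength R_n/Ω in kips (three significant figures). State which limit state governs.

55.6 kips (block shear governs)

Bolt shear: A_b = π·0.75²/4 = 0.4418 in²; R_n = 84 × 0.4418 × 5 × 1 = 185.6 kips → 185.6 / 2 = 92.8 kips.
Bearing: edge l_c = 0.7188, r_n = 17.52 kips; interior l_c = 1.938, r_n = 36.56 kips; R_n = 17.52 + 4·36.56 = 163.8 kips → 81.9 kips.
Block shear: A_gv = 3.789, A_nv = 2.559, A_nt = 0.1758 in²; R_n = min(0.6F_uA_nv, 0.6F_yA_gv) + U_bs·F_u·A_nt = 111.2 kips → 55.6 kips.
Block shear governs: 55.6 kips.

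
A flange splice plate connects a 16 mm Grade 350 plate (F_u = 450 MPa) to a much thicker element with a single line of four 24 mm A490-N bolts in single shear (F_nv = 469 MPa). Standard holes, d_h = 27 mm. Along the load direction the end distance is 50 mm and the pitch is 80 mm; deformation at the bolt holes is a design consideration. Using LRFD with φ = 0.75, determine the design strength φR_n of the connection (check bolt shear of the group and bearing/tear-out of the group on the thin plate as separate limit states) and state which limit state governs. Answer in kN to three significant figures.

Bolt shear: A_b = π·24²/4 = 452.4 mm²; R_n = 469 × 452.4 × 4 × 1 / 1000 = 848.7 kN → 0.75 × 848.7 = 637 kN.
Bearing (1.2 l_c t F_u ≤ 2.4 d t F_u): upper limit = 2.4·24·16·450 / 1000 = 414.7 kN.
  Edge l_c = 50 − 27/2 = 36.5 → r_n = 315.4 kN; interior l_c = 80 − 27 = 53 → r_n = 414.7 kN.
  R_n,bearing = 1·315.4 + 3·414.7 = 1560 kN → 0.75 × 1560 = 1170 kN.
Bolt shear governs: 637 kN.

637 kN (bolt shear governs)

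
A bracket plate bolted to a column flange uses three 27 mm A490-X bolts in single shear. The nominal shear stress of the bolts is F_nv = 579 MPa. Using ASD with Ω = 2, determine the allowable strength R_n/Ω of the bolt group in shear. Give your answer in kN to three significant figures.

A_b = π × 27² / 4 = 572.6 mm².
R_n = F_nv · A_b · n · n_s = 579 × 572.6 × 3 × 1 / 1000 = 994.5 kN.
Allowable strength R_n/Ω = 994.5 / 2 = 497 kN.

497 kN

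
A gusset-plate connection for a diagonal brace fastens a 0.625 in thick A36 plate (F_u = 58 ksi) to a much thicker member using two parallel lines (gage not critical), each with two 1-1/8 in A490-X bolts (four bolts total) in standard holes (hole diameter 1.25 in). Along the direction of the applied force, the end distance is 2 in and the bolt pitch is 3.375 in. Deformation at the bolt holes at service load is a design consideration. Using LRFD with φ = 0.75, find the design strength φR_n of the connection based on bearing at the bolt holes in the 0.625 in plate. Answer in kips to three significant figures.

Per bolt r_n = 1.2 l_c t F_u ≤ 2.4 d t F_u; upper limit = 2.4 × 1.125 × 0.625 × 58 = 97.87 kips.
Edge bolt: l_c = 2 − 1.25/2 = 1.375 in → 1.2 × 1.375 × 0.625 × 58 = 59.81 → r_n = 59.81 kips.
Interior bolts: l_c = 3.375 − 1.25 = 2.125 in → 1.2 × 2.125 × 0.625 × 58 = 92.44 → r_n = 92.44 kips.
R_n = 2 × 59.81 + 2 × 92.44 = 304.5 kips.
Design strength φR_n = 0.75 × 304.5 = 228 kips.

228 kips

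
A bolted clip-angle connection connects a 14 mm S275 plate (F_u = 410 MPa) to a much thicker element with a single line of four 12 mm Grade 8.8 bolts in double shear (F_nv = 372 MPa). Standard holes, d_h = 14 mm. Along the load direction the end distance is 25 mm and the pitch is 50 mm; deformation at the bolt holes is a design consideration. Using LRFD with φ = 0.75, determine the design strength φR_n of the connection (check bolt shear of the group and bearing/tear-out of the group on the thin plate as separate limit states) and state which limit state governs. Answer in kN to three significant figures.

252 kN (bolt shear governs)

Bolt shear: A_b = π·12²/4 = 113.1 mm²; R_n = 372 × 113.1 × 4 × 2 / 1000 = 336.6 kN → 0.75 × 336.6 = 252 kN.
Bearing (1.2 l_c t F_u ≤ 2.4 d t F_u): upper limit = 2.4·12·14·410 / 1000 = 165.3 kN.
  Edge l_c = 25 − 14/2 = 18 → r_n = 124 kN; interior l_c = 50 − 14 = 36 → r_n = 165.3 kN.
  R_n,bearing = 1·124 + 3·165.3 = 619.9 kN → 0.75 × 619.9 = 465 kN.
Bolt shear governs: 252 kN.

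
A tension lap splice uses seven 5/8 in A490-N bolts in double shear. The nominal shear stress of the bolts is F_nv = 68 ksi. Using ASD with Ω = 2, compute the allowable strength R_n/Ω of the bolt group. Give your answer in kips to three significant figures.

146 kips

A_b = π × 0.625² / 4 = 0.3068 in².
R_n = F_nv · A_b · n · n_s = 68 × 0.3068 × 7 × 2 = 292.1 kips.
Allowable strength R_n/Ω = 292.1 / 2 = 146 kips.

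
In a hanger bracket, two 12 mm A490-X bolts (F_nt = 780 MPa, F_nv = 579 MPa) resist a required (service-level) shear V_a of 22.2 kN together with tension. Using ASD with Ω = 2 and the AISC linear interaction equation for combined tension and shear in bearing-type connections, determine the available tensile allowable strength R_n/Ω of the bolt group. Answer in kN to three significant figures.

84.8 kN

A_b = π·12²/4 = 113.1 mm²; f_rv = 22.2 × 1000 / (2 × 113.1) = 98.15 MPa.
F'_nt = 1.3 F_nt − (Ω F_nt / F_nv) f_rv = 1.3·780 − (2·780/579)·98.15 = 749.6 MPa, capped at F_nt → F'_nt = 749.6 MPa.
R_n = F'_nt · A_b · n = 749.6 × 113.1 × 2 / 1000 = 169.5 kN.
Allowable strength R_n/Ω = 169.5 / 2 = 84.8 kN.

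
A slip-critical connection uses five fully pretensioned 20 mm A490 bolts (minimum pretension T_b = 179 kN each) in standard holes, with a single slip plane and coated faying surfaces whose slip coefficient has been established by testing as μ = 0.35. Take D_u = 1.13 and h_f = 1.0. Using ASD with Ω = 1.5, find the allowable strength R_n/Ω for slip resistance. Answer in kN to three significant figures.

R_n = μ · D_u · h_f · T_b · n_s · n_b = 0.35 × 1.13 × 1.0 × 179 × 1 × 5 = 354 kN.
Allowable strength R_n/Ω = 354 / 1.5 = 236 kN.

236 kN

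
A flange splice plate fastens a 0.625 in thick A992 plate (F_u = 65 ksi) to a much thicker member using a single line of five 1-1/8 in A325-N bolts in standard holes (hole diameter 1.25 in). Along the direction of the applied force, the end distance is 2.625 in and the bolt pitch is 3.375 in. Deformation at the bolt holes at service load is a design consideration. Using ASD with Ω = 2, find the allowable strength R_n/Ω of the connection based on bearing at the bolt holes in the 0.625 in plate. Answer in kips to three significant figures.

Per bolt r_n = 1.2 l_c t F_u ≤ 2.4 d t F_u; upper limit = 2.4 × 1.125 × 0.625 × 65 = 109.7 kips.
Edge bolt: l_c = 2.625 − 1.25/2 = 2 in → 1.2 × 2 × 0.625 × 65 = 97.5 → r_n = 97.5 kips.
Interior bolts: l_c = 3.375 − 1.25 = 2.125 in → 1.2 × 2.125 × 0.625 × 65 = 103.6 → r_n = 103.6 kips.
R_n = 1 × 97.5 + 4 × 103.6 = 511.9 kips.
Allowable strength R_n/Ω = 511.9 / 2 = 256 kips.

256 kips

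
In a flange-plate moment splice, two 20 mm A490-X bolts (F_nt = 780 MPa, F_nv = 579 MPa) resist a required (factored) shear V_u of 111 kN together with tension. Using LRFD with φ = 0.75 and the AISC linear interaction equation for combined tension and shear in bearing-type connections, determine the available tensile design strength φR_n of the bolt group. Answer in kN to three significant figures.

328 kN

A_b = π·20²/4 = 314.2 mm²; f_rv = 111 × 1000 / (2 × 314.2) = 176.7 MPa.
F'_nt = 1.3 F_nt − (F_nt / φF_nv) f_rv = 1.3·780 − (780/(0.75·579))·176.7 = 696.7 MPa, capped at F_nt → F'_nt = 696.7 MPa.
R_n = F'_nt · A_b · n = 696.7 × 314.2 × 2 / 1000 = 437.7 kN.
Design strength φR_n = 0.75 × 437.7 = 328 kN.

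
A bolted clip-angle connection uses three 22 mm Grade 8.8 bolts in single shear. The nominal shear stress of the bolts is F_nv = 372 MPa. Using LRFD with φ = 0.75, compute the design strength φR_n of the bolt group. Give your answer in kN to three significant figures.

A_b = π × 22² / 4 = 380.1 mm².
R_n = F_nv · A_b · n · n_s = 372 × 380.1 × 3 × 1 / 1000 = 424.2 kN.
Design strength φR_n = 0.75 × 424.2 = 318 kN.

318 kN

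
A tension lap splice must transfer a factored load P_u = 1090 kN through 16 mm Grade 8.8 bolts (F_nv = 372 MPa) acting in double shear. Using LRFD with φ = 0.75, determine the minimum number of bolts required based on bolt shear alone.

10 bolts

A_b = π·16²/4 = 201.1 mm².
Per-bolt design strength φR_n = 0.75 × 372 × 201.1 × 2 / 1000 = 112.2 kN.
n ≥ 1090 / 112.2 = 9.715 → use 10 bolts.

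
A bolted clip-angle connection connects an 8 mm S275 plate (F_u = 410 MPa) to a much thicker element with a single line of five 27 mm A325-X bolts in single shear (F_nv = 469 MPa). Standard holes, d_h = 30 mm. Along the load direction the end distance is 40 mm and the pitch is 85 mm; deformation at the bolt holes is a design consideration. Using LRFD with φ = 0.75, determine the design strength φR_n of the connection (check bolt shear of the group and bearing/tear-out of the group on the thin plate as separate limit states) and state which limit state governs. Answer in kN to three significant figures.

Bolt shear: A_b = π·27²/4 = 572.6 mm²; R_n = 469 × 572.6 × 5 × 1 / 1000 = 1343 kN → 0.75 × 1343 = 1010 kN.
Bearing (1.2 l_c t F_u ≤ 2.4 d t F_u): upper limit = 2.4·27·8·410 / 1000 = 212.5 kN.
  Edge l_c = 40 − 30/2 = 25 → r_n = 98.4 kN; interior l_c = 85 − 30 = 55 → r_n = 212.5 kN.
  R_n,bearing = 1·98.4 + 4·212.5 = 948.6 kN → 0.75 × 948.6 = 711 kN.
Bearing governs: 711 kN.

711 kN (bearing governs)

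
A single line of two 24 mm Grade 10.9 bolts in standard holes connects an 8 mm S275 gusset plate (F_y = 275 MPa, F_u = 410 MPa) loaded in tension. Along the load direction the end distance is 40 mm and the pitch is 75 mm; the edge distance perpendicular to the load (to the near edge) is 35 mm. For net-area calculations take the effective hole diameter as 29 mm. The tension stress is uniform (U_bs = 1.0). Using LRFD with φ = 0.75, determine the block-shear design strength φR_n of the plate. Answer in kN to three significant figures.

Shear plane L_v = 40 + 1·75 = 115 mm; A_gv = 115 × 8 = 920 mm².
A_nv = (115 − 1.5·29) × 8 = 572 mm².
A_nt = (35 − 0.5·29) × 8 = 164 mm².
0.6 F_u A_nv = 140.7 kN; 0.6 F_y A_gv = 151.8 kN → shear rupture governs the shear term.
R_n = 140.7 + 1.0 × 410 × 164 / 1000 = 208 kN.
Design strength φR_n = 0.75 × 208 = 156 kN.

156 kN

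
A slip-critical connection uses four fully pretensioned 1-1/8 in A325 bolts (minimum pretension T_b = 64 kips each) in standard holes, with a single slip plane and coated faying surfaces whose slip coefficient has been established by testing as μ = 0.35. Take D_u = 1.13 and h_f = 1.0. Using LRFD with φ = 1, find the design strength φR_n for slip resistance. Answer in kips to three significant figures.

101 kips

R_n = μ · D_u · h_f · T_b · n_s · n_b = 0.35 × 1.13 × 1.0 × 64 × 1 × 4 = 101.2 kips.
Design strength φR_n = 1 × 101.2 = 101 kips.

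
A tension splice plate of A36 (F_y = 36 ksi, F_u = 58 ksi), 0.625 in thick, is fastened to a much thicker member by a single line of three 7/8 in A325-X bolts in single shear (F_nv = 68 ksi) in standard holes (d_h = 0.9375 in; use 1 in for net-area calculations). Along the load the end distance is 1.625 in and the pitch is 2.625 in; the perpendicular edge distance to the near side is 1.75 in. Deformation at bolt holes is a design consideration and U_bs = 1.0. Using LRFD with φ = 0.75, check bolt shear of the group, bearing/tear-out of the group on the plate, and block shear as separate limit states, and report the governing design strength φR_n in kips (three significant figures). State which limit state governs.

92 kips (bolt shear governs)

Bolt shear: A_b = π·0.875²/4 = 0.6013 in²; R_n = 68 × 0.6013 × 3 × 1 = 122.7 kips → 0.75 × 122.7 = 92 kips.
Bearing: edge l_c = 1.156, r_n = 50.3 kips; interior l_c = 1.688, r_n = 73.41 kips; R_n = 50.3 + 2·73.41 = 197.1 kips → 148 kips.
Block shear: A_gv = 4.297, A_nv = 2.734, A_nt = 0.7812 in²; R_n = min(0.6F_uA_nv, 0.6F_yA_gv) + U_bs·F_u·A_nt = 138.1 kips → 104 kips.
Bolt shear governs: 92 kips.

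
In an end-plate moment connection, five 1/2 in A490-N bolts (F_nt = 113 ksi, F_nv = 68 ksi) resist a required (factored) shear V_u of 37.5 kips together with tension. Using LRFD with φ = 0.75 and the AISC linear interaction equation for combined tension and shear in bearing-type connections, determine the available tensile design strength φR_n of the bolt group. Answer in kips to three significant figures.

45.8 kips

A_b = π·0.5²/4 = 0.1963 in²; f_rv = 37.5 / (5 × 0.1963) = 38.2 ksi.
F'_nt = 1.3 F_nt − (F_nt / φF_nv) f_rv = 1.3·113 − (113/(0.75·68))·38.2 = 62.27 ksi, capped at F_nt → F'_nt = 62.27 ksi.
R_n = F'_nt · A_b · n = 62.27 × 0.1963 × 5 = 61.13 kips.
Design strength φR_n = 0.75 × 61.13 = 45.8 kips.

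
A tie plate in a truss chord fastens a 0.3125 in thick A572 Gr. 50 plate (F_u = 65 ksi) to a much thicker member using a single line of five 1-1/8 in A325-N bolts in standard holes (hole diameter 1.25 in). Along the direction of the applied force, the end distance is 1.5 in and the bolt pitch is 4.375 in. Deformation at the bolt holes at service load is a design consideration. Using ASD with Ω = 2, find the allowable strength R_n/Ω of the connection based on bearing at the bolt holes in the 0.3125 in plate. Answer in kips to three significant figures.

Per bolt r_n = 1.2 l_c t F_u ≤ 2.4 d t F_u; upper limit = 2.4 × 1.125 × 0.3125 × 65 = 54.84 kips.
Edge bolt: l_c = 1.5 − 1.25/2 = 0.875 in → 1.2 × 0.875 × 0.3125 × 65 = 21.33 → r_n = 21.33 kips.
Interior bolts: l_c = 4.375 − 1.25 = 3.125 in → 1.2 × 3.125 × 0.3125 × 65 = 76.17 → r_n = 54.84 kips.
R_n = 1 × 21.33 + 4 × 54.84 = 240.7 kips.
Allowable strength R_n/Ω = 240.7 / 2 = 120 kips.

120 kips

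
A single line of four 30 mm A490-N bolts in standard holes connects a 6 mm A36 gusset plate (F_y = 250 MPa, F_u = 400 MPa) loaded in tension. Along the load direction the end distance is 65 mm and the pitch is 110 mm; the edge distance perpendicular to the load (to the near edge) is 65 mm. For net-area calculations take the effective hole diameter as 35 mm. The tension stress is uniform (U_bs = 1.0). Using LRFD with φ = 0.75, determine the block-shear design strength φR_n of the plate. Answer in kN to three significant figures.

352 kN

Shear plane L_v = 65 + 3·110 = 395 mm; A_gv = 395 × 6 = 2370 mm².
A_nv = (395 − 3.5·35) × 6 = 1635 mm².
A_nt = (65 − 0.5·35) × 6 = 285 mm².
0.6 F_u A_nv = 392.4 kN; 0.6 F_y A_gv = 355.5 kN → shear yielding governs the shear term.
R_n = 355.5 + 1.0 × 400 × 285 / 1000 = 469.5 kN.
Design strength φR_n = 0.75 × 469.5 = 352 kN.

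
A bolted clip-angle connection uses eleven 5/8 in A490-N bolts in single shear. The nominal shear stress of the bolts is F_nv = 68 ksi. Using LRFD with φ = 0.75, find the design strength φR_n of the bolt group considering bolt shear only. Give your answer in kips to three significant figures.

172 kips

A_b = π × 0.625² / 4 = 0.3068 in².
R_n = F_nv · A_b · n · n_s = 68 × 0.3068 × 11 × 1 = 229.5 kips.
Design strength φR_n = 0.75 × 229.5 = 172 kips.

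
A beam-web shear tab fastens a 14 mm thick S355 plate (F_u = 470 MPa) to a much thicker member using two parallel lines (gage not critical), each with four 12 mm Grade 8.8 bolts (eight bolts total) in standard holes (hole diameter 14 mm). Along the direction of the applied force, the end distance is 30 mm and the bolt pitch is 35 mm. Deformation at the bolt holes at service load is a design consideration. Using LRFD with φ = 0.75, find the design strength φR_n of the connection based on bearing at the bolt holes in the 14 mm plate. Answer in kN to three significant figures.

1020 kN

Per bolt r_n = 1.2 l_c t F_u ≤ 2.4 d t F_u; upper limit = 2.4 × 12 × 14 × 470 / 1000 = 189.5 kN.
Edge bolt: l_c = 30 − 14/2 = 23 mm → 1.2 × 23 × 14 × 470 / 1000 = 181.6 → r_n = 181.6 kN.
Interior bolts: l_c = 35 − 14 = 21 mm → 1.2 × 21 × 14 × 470 / 1000 = 165.8 → r_n = 165.8 kN.
R_n = 2 × 181.6 + 6 × 165.8 = 1358 kN.
Design strength φR_n = 0.75 × 1358 = 1020 kN.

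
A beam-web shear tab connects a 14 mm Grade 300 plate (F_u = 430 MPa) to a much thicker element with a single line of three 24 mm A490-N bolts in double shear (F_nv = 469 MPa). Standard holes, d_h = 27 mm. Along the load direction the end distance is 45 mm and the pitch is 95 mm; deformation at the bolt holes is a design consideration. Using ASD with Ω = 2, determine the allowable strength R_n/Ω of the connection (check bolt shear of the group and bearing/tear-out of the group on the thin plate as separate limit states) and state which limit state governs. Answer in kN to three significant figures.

461 kN (bearing governs)

Bolt shear: A_b = π·24²/4 = 452.4 mm²; R_n = 469 × 452.4 × 3 × 2 / 1000 = 1273 kN → 1273 / 2 = 637 kN.
Bearing (1.2 l_c t F_u ≤ 2.4 d t F_u): upper limit = 2.4·24·14·430 / 1000 = 346.8 kN.
  Edge l_c = 45 − 27/2 = 31.5 → r_n = 227.6 kN; interior l_c = 95 − 27 = 68 → r_n = 346.8 kN.
  R_n,bearing = 1·227.6 + 2·346.8 = 921.1 kN → 921.1 / 2 = 461 kN.
Bearing governs: 461 kN.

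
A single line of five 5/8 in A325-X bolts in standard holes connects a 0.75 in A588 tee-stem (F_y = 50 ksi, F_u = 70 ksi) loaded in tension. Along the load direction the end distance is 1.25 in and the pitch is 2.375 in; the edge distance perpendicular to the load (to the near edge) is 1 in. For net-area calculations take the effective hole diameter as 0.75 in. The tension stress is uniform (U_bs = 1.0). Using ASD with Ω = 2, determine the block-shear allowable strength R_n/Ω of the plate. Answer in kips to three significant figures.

133 kips

Shear plane L_v = 1.25 + 4·2.375 = 10.75 in; A_gv = 10.75 × 0.75 = 8.062 in².
A_nv = (10.75 − 4.5·0.75) × 0.75 = 5.531 in².
A_nt = (1 − 0.5·0.75) × 0.75 = 0.4688 in².
0.6 F_u A_nv = 232.3 kips; 0.6 F_y A_gv = 241.9 kips → shear rupture governs the shear term.
R_n = 232.3 + 1.0 × 70 × 0.4688 = 265.1 kips.
Allowable strength R_n/Ω = 265.1 / 2 = 133 kips.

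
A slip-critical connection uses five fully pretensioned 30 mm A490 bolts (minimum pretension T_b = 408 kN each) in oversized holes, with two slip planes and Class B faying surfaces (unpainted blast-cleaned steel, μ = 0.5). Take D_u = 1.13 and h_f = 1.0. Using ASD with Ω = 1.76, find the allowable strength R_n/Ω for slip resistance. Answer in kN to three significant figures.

R_n = μ · D_u · h_f · T_b · n_s · n_b = 0.5 × 1.13 × 1.0 × 408 × 2 × 5 = 2305 kN.
Allowable strength R_n/Ω = 2305 / 1.76 = 1310 kN.

1310 kN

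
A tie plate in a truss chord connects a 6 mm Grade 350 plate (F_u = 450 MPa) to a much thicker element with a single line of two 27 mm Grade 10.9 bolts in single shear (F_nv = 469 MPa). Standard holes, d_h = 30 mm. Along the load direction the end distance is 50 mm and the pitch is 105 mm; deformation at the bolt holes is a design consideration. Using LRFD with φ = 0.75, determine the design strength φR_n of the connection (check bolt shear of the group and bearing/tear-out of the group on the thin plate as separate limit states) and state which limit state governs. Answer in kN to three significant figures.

216 kN (bearing governs)

Bolt shear: A_b = π·27²/4 = 572.6 mm²; R_n = 469 × 572.6 × 2 × 1 / 1000 = 537.1 kN → 0.75 × 537.1 = 403 kN.
Bearing (1.2 l_c t F_u ≤ 2.4 d t F_u): upper limit = 2.4·27·6·450 / 1000 = 175 kN.
  Edge l_c = 50 − 30/2 = 35 → r_n = 113.4 kN; interior l_c = 105 − 30 = 75 → r_n = 175 kN.
  R_n,bearing = 1·113.4 + 1·175 = 288.4 kN → 0.75 × 288.4 = 216 kN.
Bearing governs: 216 kN.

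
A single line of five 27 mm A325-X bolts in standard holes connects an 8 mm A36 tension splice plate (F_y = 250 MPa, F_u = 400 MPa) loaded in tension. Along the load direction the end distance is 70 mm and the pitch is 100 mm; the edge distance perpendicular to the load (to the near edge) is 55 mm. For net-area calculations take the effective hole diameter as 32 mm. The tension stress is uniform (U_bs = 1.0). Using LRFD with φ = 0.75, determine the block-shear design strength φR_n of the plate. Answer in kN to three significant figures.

Shear plane L_v = 70 + 4·100 = 470 mm; A_gv = 470 × 8 = 3760 mm².
A_nv = (470 − 4.5·32) × 8 = 2608 mm².
A_nt = (55 − 0.5·32) × 8 = 312 mm².
0.6 F_u A_nv = 625.9 kN; 0.6 F_y A_gv = 564 kN → shear yielding governs the shear term.
R_n = 564 + 1.0 × 400 × 312 / 1000 = 688.8 kN.
Design strength φR_n = 0.75 × 688.8 = 517 kN.

517 kN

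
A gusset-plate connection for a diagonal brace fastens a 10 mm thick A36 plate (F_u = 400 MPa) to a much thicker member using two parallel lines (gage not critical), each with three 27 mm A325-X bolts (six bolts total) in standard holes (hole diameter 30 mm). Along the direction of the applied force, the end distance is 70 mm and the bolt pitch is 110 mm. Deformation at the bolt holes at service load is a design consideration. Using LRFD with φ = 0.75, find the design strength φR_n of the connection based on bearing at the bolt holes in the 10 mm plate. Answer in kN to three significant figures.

1170 kN

Per bolt r_n = 1.2 l_c t F_u ≤ 2.4 d t F_u; upper limit = 2.4 × 27 × 10 × 400 / 1000 = 259.2 kN.
Edge bolt: l_c = 70 − 30/2 = 55 mm → 1.2 × 55 × 10 × 400 / 1000 = 264 → r_n = 259.2 kN.
Interior bolts: l_c = 110 − 30 = 80 mm → 1.2 × 80 × 10 × 400 / 1000 = 384 → r_n = 259.2 kN.
R_n = 2 × 259.2 + 4 × 259.2 = 1555 kN.
Design strength φR_n = 0.75 × 1555 = 1170 kN.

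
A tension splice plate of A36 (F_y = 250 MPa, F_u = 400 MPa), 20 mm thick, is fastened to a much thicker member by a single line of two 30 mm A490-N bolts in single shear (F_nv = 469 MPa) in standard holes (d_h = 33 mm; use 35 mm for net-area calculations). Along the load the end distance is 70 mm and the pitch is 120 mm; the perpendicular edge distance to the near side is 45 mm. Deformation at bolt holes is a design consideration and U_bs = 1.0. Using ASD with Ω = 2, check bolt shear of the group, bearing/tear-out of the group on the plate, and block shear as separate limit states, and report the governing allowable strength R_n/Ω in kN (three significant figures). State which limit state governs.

Bolt shear: A_b = π·30²/4 = 706.9 mm²; R_n = 469 × 706.9 × 2 × 1 / 1000 = 663 kN → 663 / 2 = 332 kN.
Bearing: edge l_c = 53.5, r_n = 513.6 kN; interior l_c = 87, r_n = 576 kN; R_n = 513.6 + 1·576 = 1090 kN → 545 kN.
Block shear: A_gv = 3800, A_nv = 2750, A_nt = 550 mm²; R_n = min(0.6F_uA_nv, 0.6F_yA_gv) + U_bs·F_u·A_nt = 790 kN → 395 kN.
Bolt shear governs: 332 kN.

332 kN (bolt shear governs)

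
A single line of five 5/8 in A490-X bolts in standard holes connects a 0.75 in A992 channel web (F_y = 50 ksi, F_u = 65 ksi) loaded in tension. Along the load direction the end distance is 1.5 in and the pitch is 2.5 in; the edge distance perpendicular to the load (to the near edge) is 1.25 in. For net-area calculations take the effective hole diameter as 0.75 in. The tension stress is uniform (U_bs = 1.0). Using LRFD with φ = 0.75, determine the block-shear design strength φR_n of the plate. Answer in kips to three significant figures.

Shear plane L_v = 1.5 + 4·2.5 = 11.5 in; A_gv = 11.5 × 0.75 = 8.625 in².
A_nv = (11.5 − 4.5·0.75) × 0.75 = 6.094 in².
A_nt = (1.25 − 0.5·0.75) × 0.75 = 0.6562 in².
0.6 F_u A_nv = 237.7 kips; 0.6 F_y A_gv = 258.8 kips → shear rupture governs the shear term.
R_n = 237.7 + 1.0 × 65 × 0.6562 = 280.3 kips.
Design strength φR_n = 0.75 × 280.3 = 210 kips.

210 kips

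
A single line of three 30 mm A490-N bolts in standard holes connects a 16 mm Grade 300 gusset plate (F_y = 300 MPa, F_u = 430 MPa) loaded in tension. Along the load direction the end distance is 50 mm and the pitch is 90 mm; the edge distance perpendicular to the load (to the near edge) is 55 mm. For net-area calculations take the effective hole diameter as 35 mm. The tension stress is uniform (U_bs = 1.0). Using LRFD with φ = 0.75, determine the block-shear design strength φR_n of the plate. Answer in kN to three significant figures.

635 kN

Shear plane L_v = 50 + 2·90 = 230 mm; A_gv = 230 × 16 = 3680 mm².
A_nv = (230 − 2.5·35) × 16 = 2280 mm².
A_nt = (55 − 0.5·35) × 16 = 600 mm².
0.6 F_u A_nv = 588.2 kN; 0.6 F_y A_gv = 662.4 kN → shear rupture governs the shear term.
R_n = 588.2 + 1.0 × 430 × 600 / 1000 = 846.2 kN.
Design strength φR_n = 0.75 × 846.2 = 635 kN.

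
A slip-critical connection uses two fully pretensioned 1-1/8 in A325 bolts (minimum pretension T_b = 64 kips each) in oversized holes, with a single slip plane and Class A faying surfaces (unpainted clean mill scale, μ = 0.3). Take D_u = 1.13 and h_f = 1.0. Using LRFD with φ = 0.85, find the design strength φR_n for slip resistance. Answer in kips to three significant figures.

36.9 kips

R_n = μ · D_u · h_f · T_b · n_s · n_b = 0.3 × 1.13 × 1.0 × 64 × 1 × 2 = 43.39 kips.
Design strength φR_n = 0.85 × 43.39 = 36.9 kips.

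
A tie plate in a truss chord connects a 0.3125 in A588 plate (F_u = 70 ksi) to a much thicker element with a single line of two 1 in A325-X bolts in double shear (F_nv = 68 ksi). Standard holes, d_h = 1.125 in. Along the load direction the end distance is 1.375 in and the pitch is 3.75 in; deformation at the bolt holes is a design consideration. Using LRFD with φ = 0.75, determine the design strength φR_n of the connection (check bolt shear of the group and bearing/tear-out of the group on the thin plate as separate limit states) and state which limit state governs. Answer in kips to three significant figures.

55.4 kips (bearing governs)

Bolt shear: A_b = π·1²/4 = 0.7854 in²; R_n = 68 × 0.7854 × 2 × 2 = 213.6 kips → 0.75 × 213.6 = 160 kips.
Bearing (1.2 l_c t F_u ≤ 2.4 d t F_u): upper limit = 2.4·1·0.3125·70 = 52.5 kips.
  Edge l_c = 1.375 − 1.125/2 = 0.8125 → r_n = 21.33 kips; interior l_c = 3.75 − 1.125 = 2.625 → r_n = 52.5 kips.
  R_n,bearing = 1·21.33 + 1·52.5 = 73.83 kips → 0.75 × 73.83 = 55.4 kips.
Bearing governs: 55.4 kips.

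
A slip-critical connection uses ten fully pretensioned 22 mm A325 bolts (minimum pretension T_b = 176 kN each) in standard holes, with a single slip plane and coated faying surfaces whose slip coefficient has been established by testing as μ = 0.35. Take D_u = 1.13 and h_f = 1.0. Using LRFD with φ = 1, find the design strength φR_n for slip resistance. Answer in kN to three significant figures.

R_n = μ · D_u · h_f · T_b · n_s · n_b = 0.35 × 1.13 × 1.0 × 176 × 1 × 10 = 696.1 kN.
Design strength φR_n = 1 × 696.1 = 696 kN.

696 kN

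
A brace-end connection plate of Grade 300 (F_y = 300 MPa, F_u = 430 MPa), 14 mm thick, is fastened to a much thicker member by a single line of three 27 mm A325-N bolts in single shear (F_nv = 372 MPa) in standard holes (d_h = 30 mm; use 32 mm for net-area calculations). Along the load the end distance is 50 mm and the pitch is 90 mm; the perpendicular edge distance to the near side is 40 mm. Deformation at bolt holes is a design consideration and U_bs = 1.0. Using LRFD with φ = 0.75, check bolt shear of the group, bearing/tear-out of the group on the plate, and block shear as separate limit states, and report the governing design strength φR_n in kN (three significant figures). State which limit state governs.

479 kN (bolt shear governs)

Bolt shear: A_b = π·27²/4 = 572.6 mm²; R_n = 372 × 572.6 × 3 × 1 / 1000 = 639 kN → 0.75 × 639 = 479 kN.
Bearing: edge l_c = 35, r_n = 252.8 kN; interior l_c = 60, r_n = 390.1 kN; R_n = 252.8 + 2·390.1 = 1033 kN → 775 kN.
Block shear: A_gv = 3220, A_nv = 2100, A_nt = 336 mm²; R_n = min(0.6F_uA_nv, 0.6F_yA_gv) + U_bs·F_u·A_nt = 686.3 kN → 515 kN.
Bolt shear governs: 479 kN.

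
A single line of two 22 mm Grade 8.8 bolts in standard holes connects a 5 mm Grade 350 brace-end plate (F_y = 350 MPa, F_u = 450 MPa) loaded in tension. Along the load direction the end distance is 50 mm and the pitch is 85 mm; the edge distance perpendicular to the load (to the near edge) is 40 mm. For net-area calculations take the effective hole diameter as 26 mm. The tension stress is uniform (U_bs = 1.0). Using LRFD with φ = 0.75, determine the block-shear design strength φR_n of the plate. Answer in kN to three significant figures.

143 kN

Shear plane L_v = 50 + 1·85 = 135 mm; A_gv = 135 × 5 = 675 mm².
A_nv = (135 − 1.5·26) × 5 = 480 mm².
A_nt = (40 − 0.5·26) × 5 = 135 mm².
0.6 F_u A_nv = 129.6 kN; 0.6 F_y A_gv = 141.8 kN → shear rupture governs the shear term.
R_n = 129.6 + 1.0 × 450 × 135 / 1000 = 190.3 kN.
Design strength φR_n = 0.75 × 190.3 = 143 kN.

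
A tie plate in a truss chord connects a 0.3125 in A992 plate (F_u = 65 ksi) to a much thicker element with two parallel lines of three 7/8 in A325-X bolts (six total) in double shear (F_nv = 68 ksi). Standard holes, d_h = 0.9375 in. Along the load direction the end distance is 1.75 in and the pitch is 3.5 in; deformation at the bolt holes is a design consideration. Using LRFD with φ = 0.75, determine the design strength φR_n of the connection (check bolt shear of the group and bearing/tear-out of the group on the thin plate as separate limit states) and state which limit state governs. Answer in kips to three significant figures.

Bolt shear: A_b = π·0.875²/4 = 0.6013 in²; R_n = 68 × 0.6013 × 6 × 2 = 490.7 kips → 0.75 × 490.7 = 368 kips.
Bearing (1.2 l_c t F_u ≤ 2.4 d t F_u): upper limit = 2.4·0.875·0.3125·65 = 42.66 kips.
  Edge l_c = 1.75 − 0.9375/2 = 1.281 → r_n = 31.23 kips; interior l_c = 3.5 − 0.9375 = 2.562 → r_n = 42.66 kips.
  R_n,bearing = 2·31.23 + 4·42.66 = 233.1 kips → 0.75 × 233.1 = 175 kips.
Bearing governs: 175 kips.

175 kips (bearing governs)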